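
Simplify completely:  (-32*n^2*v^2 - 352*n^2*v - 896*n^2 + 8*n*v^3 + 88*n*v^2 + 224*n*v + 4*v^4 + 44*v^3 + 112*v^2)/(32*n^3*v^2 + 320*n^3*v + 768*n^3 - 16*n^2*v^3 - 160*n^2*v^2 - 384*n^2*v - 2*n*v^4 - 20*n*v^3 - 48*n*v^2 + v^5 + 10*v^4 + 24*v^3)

(4*v + 28)/(-4*n*v - 24*n + v^2 + 6*v)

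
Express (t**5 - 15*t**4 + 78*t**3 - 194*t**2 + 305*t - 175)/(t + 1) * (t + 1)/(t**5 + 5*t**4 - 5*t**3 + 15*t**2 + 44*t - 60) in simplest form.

(t**2 - 12*t + 35)/(t**2 + 8*t + 12)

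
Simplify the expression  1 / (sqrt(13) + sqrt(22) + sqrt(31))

(-sqrt(8866) + 2*sqrt(31) + 11*sqrt(22) + 20*sqrt(13))/564

Group as (sqrt(13) + sqrt(22)) + sqrt(31); multiply by (sqrt(13) + sqrt(22)) - sqrt(31), then rationalise the remaining surd.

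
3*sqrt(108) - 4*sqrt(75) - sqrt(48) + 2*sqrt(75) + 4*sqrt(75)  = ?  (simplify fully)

3*sqrt(108) = 18*sqrt(3); 4*sqrt(75) = 20*sqrt(3); sqrt(48) = 4*sqrt(3); 2*sqrt(75) = 10*sqrt(3); 4*sqrt(75) = 20*sqrt(3)
Combine: (18 - 20 - 4 + 10 + 20)·sqrt(3) = 24*sqrt(3)

24*sqrt(3)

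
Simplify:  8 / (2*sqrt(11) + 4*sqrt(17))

(-4*sqrt(11) + 8*sqrt(17))/57

Multiply numerator and denominator by -4*sqrt(17) + 2*sqrt(11).
Denominator becomes -228; numerator becomes -32*sqrt(17) + 16*sqrt(11).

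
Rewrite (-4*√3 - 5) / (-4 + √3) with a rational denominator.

(32 + 21*√3)/13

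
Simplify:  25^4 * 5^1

5^9

25^4 = 5^8; 5^1 = 5^1
Combine exponents: 5^9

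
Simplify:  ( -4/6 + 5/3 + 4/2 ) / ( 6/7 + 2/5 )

105/44

Numerator: -4/6 + 5/3 + 4/2 = 3
Denominator: 6/7 + 2/5 = 44/35
Divide: (3) · (35/44) = 105/44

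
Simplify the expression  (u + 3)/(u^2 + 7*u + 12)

1/(u + 4)

Factor: u^2 + 7*u + 12 = (u + 3)*(u + 4)
Cancel the common factor (u + 3).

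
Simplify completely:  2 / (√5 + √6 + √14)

Group as (√5 + √6) + √14; multiply by (√5 + √6) - √14, then rationalise the remaining surd.

(-8*√105 - 6*√14 + 26*√6 + 30*√5)/111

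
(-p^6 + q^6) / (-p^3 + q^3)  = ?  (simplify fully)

p^3 + q^3

Factor q^6 - p^6 and cancel (-p^3 + q^3).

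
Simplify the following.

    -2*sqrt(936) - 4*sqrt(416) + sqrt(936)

-22*sqrt(26)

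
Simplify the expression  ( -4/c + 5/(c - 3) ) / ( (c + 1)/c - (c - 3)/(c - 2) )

(c^2 + 10*c - 24)/(2*c^2 - 8*c + 6)

Numerator: -4/c + 5/(c - 3) = (c + 12)/(c^2 - 3*c)
Denominator: (c + 1)/c - (c - 3)/(c - 2) = (2*c - 2)/(c^2 - 2*c)
Divide: ((c + 12)/(c^2 - 3*c)) · ((c^2 - 2*c)/(2*c - 2)) = (c^2 + 10*c - 24)/(2*c^2 - 8*c + 6)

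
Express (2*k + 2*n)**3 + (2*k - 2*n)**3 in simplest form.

Binomially expand both and collect terms in (2*k), (2*n).

16*k*(k**2 + 3*n**2)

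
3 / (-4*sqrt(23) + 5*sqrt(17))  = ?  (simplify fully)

Multiply numerator and denominator by 4*sqrt(23) + 5*sqrt(17).
Denominator becomes 57; numerator becomes 12*sqrt(23) + 15*sqrt(17).

(4*sqrt(23) + 5*sqrt(17))/19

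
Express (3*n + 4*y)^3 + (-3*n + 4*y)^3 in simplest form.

216*n^2*y + 128*y^3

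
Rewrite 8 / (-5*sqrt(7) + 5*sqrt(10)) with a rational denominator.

Multiply numerator and denominator by 5*sqrt(7) + 5*sqrt(10).
Denominator becomes 75; numerator becomes 40*sqrt(7) + 40*sqrt(10).

(8*sqrt(7) + 8*sqrt(10))/15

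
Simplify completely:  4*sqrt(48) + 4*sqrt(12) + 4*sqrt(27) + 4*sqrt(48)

4*sqrt(48) = 16*sqrt(3); 4*sqrt(12) = 8*sqrt(3); 4*sqrt(27) = 12*sqrt(3); 4*sqrt(48) = 16*sqrt(3)
Combine: (16 + 8 + 12 + 16)·sqrt(3) = 52*sqrt(3)

52*sqrt(3)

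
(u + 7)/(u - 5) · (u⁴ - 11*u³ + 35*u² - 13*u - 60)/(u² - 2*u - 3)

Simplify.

u² + 3*u - 28

Factor: u⁴ - 11*u³ + 35*u² - 13*u - 60 = (u - 5)·(u + 1)·(u - 3)·(u - 4);  u² - 2*u - 3 = (u + 1)·(u - 3)
Cancel the common factors (u + 1), (u - 3), (u - 5).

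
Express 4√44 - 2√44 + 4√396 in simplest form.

4√44 = 8*√11; 2√44 = 4*√11; 4√396 = 24*√11
Combine: (8 - 4 + 24)·√11 = 28*√11

28*√11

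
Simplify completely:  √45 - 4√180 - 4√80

-37*√5

√45 = 3*√5; 4√180 = 24*√5; 4√80 = 16*√5
Combine: (3 - 24 - 16)·√5 = -37*√5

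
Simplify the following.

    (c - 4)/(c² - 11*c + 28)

1/(c - 7)

Factor: c² - 11*c + 28 = (c - 7)·(c - 4)
Cancel the common factor (c - 4).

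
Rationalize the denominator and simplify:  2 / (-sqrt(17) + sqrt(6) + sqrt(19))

(-4*sqrt(17) + 2*sqrt(19) + 15*sqrt(6) + sqrt(1938))/98

Group as (sqrt(6) + sqrt(19)) - sqrt(17); multiply by (sqrt(6) + sqrt(19)) + sqrt(17), then rationalise the remaining surd.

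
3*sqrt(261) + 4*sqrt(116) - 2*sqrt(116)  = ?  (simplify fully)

13*sqrt(29)

3*sqrt(261) = 9*sqrt(29); 4*sqrt(116) = 8*sqrt(29); 2*sqrt(116) = 4*sqrt(29)
Combine: (9 + 8 - 4)·sqrt(29) = 13*sqrt(29)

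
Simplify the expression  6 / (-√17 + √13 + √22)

Group as (√13 + √22) - √17; multiply by (√13 + √22) + √17, then rationalise the remaining surd.

(-27*√17 + 12*√22 + 39*√13 + 3*√4862)/205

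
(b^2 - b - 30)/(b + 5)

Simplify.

Factor: b^2 - b - 30 = (b - 6)*(b + 5)
Cancel the common factor (b + 5).

b - 6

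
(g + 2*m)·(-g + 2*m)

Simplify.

-g² + 4*m²

(2*m)^2 - (g)^2 = -g² + 4*m².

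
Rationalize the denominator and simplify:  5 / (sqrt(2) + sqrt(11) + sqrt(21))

Group as (sqrt(2) + sqrt(11)) + sqrt(21); multiply by (sqrt(2) + sqrt(11)) - sqrt(21), then rationalise the remaining surd.

(-5*sqrt(462) - 20*sqrt(21) + 30*sqrt(11) + 75*sqrt(2))/12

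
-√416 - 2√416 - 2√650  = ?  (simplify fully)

-22*√26

√416 = 4*√26; 2√416 = 8*√26; 2√650 = 10*√26
Combine: (-4 - 8 - 10)·√26 = -22*√26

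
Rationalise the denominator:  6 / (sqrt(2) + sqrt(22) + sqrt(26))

Group as (sqrt(22) + sqrt(26)) + sqrt(2); multiply by (sqrt(22) + sqrt(26)) - sqrt(2), then rationalise the remaining surd.

(-6*sqrt(286) - 3*sqrt(26) + 9*sqrt(22) + 69*sqrt(2))/43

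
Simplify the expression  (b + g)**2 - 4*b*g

After expansion: b**2 - 2*b*g + g**2 — a perfect-square trinomial.

(b - g)**2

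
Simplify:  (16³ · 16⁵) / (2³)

16³ = 2^12; 16⁵ = 2^20; 2³ = 2^3
Combine exponents: 2^29

2^29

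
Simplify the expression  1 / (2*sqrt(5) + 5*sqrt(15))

(-2*sqrt(5) + 5*sqrt(15))/355

Multiply numerator and denominator by -5*sqrt(15) + 2*sqrt(5).
Denominator becomes -355; numerator becomes -5*sqrt(15) + 2*sqrt(5).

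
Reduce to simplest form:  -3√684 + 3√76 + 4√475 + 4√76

16*√19

3√684 = 18*√19; 3√76 = 6*√19; 4√475 = 20*√19; 4√76 = 8*√19
Combine: (-18 + 6 + 20 + 8)·√19 = 16*√19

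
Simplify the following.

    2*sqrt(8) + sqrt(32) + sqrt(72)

2*sqrt(8) = 4*sqrt(2); sqrt(32) = 4*sqrt(2); sqrt(72) = 6*sqrt(2)
Combine: (4 + 4 + 6)·sqrt(2) = 14*sqrt(2)

14*sqrt(2)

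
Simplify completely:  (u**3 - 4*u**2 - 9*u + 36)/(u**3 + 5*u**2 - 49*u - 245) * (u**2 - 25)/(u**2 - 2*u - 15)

Factor: u**3 - 4*u**2 - 9*u + 36 = (u - 3)*(u - 4)*(u + 3);  u**3 + 5*u**2 - 49*u - 245 = (u - 7)*(u + 7)*(u + 5);  u**2 - 25 = (u - 5)*(u + 5);  u**2 - 2*u - 15 = (u - 5)*(u + 3)
Cancel the common factors (u + 3), (u + 5), (u - 5).

(u**2 - 7*u + 12)/(u**2 - 49)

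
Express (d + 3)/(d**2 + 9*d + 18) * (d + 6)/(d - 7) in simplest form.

1/(d - 7)

Factor: d**2 + 9*d + 18 = (d + 3)*(d + 6)
Cancel the common factors (d + 6), (d + 3).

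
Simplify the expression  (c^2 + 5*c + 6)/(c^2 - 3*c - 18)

Factor: c^2 + 5*c + 6 = (c + 3)*(c + 2);  c^2 - 3*c - 18 = (c + 3)*(c - 6)
Cancel the common factor (c + 3).

(c + 2)/(c - 6)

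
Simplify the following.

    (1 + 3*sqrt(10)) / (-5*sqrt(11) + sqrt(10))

Multiply numerator and denominator by sqrt(10) + 5*sqrt(11).
Denominator becomes -265; numerator becomes sqrt(10) + 5*sqrt(11) + 30 + 15*sqrt(110).

(-15*sqrt(110) - 30 - 5*sqrt(11) - sqrt(10))/265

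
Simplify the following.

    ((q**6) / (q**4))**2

Inside the bracket: q**2
Raise to the power 2: q**4

q**4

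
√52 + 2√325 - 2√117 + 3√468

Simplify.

24*√13

√52 = 2*√13; 2√325 = 10*√13; 2√117 = 6*√13; 3√468 = 18*√13
Combine: (2 + 10 - 6 + 18)·√13 = 24*√13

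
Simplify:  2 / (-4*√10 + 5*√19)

(8*√10 + 10*√19)/315

Multiply numerator and denominator by 4*√10 + 5*√19.
Denominator becomes 315; numerator becomes 8*√10 + 10*√19.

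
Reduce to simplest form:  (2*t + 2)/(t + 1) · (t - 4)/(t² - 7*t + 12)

Factor: 2*t + 2 = 2·(t + 1);  t² - 7*t + 12 = (t - 4)·(t - 3)
Cancel the common factors (t + 1), (t - 4).

2/(t - 3)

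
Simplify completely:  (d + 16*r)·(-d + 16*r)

Difference of squares with P = 16*r, Q = d.

-d² + 256*r²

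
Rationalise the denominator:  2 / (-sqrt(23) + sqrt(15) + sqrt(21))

(-26*sqrt(23) + 34*sqrt(21) + 58*sqrt(15) + 12*sqrt(805))/1091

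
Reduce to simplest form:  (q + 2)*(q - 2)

q^2 - 4

Difference of squares with P = q, Q = 2.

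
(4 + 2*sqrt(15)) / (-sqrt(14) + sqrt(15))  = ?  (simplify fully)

Multiply numerator and denominator by sqrt(14) + sqrt(15).
Denominator becomes 1; numerator becomes 4*sqrt(14) + 4*sqrt(15) + 2*sqrt(210) + 30.

4*sqrt(14) + 4*sqrt(15) + 2*sqrt(210) + 30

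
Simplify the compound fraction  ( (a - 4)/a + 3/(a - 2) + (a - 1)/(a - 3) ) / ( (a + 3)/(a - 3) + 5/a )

(2*a^3 - 9*a^2 + 19*a - 24)/(a^3 + 6*a^2 - 31*a + 30)

Numerator: (a - 4)/a + 3/(a - 2) + (a - 1)/(a - 3) = (2*a^3 - 9*a^2 + 19*a - 24)/(a^3 - 5*a^2 + 6*a)
Denominator: (a + 3)/(a - 3) + 5/a = (a^2 + 8*a - 15)/(a^2 - 3*a)
Divide: ((2*a^3 - 9*a^2 + 19*a - 24)/(a^3 - 5*a^2 + 6*a)) · ((a^2 - 3*a)/(a^2 + 8*a - 15)) = (2*a^3 - 9*a^2 + 19*a - 24)/(a^3 + 6*a^2 - 31*a + 30)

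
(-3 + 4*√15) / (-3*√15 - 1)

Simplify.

Multiply numerator and denominator by -1 + 3*√15.
Denominator becomes -134; numerator becomes -13*√15 + 183.

(-183 + 13*√15)/134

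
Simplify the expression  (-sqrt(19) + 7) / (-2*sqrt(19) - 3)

Multiply numerator and denominator by -3 + 2*sqrt(19).
Denominator becomes -67; numerator becomes -59 + 17*sqrt(19).

(-17*sqrt(19) + 59)/67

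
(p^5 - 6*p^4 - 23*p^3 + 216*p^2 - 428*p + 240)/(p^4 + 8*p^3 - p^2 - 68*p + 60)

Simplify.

(p^2 - 9*p + 20)/(p + 5)

Factor: p^5 - 6*p^4 - 23*p^3 + 216*p^2 - 428*p + 240 = (p - 2)*(p - 1)*(p - 5)*(p - 4)*(p + 6);  p^4 + 8*p^3 - p^2 - 68*p + 60 = (p - 1)*(p + 5)*(p - 2)*(p + 6)
Cancel the common factors (p + 6), (p - 1), (p - 2).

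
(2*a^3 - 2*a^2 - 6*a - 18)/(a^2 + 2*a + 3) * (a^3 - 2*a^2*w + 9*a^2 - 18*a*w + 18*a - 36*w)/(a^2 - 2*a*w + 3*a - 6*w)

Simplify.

2*a^2 + 6*a - 36

Factor: 2*a^3 - 2*a^2 - 6*a - 18 = 2*(a - 3)*(a^2 + 2*a + 3);  a^3 - 2*a^2*w + 9*a^2 - 18*a*w + 18*a - 36*w = (a + 3)*(a + 6)*(a - 2*w);  a^2 - 2*a*w + 3*a - 6*w = (a + 3)*(a - 2*w)
Cancel the common factors (a^2 + 2*a + 3), (a - 2*w), (a + 3).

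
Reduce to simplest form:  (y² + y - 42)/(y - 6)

y + 7

Factor: y² + y - 42 = (y - 6)·(y + 7)
Cancel the common factor (y - 6).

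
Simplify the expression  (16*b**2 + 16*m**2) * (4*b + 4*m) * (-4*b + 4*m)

((4*m)+(4*b))((4*m)-(4*b)) = -16*b**2 + 16*m**2; continue pairing.

-256*b**4 + 256*m**4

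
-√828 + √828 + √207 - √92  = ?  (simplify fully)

√828 = 6*√23; √828 = 6*√23; √207 = 3*√23; √92 = 2*√23
Combine: (-6 + 6 + 3 - 2)·√23 = √23

√23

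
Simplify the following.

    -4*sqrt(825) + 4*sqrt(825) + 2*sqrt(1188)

12*sqrt(33)

4*sqrt(825) = 20*sqrt(33); 4*sqrt(825) = 20*sqrt(33); 2*sqrt(1188) = 12*sqrt(33)
Combine: (-20 + 20 + 12)·sqrt(33) = 12*sqrt(33)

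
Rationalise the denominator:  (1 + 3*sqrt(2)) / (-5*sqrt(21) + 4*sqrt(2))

(-15*sqrt(42) - 24 - 5*sqrt(21) - 4*sqrt(2))/493

Multiply numerator and denominator by 4*sqrt(2) + 5*sqrt(21).
Denominator becomes -493; numerator becomes 4*sqrt(2) + 5*sqrt(21) + 24 + 15*sqrt(42).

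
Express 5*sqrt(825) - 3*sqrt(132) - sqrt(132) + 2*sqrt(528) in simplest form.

25*sqrt(33)

5*sqrt(825) = 25*sqrt(33); 3*sqrt(132) = 6*sqrt(33); sqrt(132) = 2*sqrt(33); 2*sqrt(528) = 8*sqrt(33)
Combine: (25 - 6 - 2 + 8)·sqrt(33) = 25*sqrt(33)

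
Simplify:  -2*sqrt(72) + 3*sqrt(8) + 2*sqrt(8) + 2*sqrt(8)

2*sqrt(2)

2*sqrt(72) = 12*sqrt(2); 3*sqrt(8) = 6*sqrt(2); 2*sqrt(8) = 4*sqrt(2); 2*sqrt(8) = 4*sqrt(2)
Combine: (-12 + 6 + 4 + 4)·sqrt(2) = 2*sqrt(2)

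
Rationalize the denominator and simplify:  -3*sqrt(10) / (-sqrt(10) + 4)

-2*sqrt(10) - 5

Multiply numerator and denominator by sqrt(10) + 4.
Denominator becomes 6; numerator becomes -12*sqrt(10) - 30.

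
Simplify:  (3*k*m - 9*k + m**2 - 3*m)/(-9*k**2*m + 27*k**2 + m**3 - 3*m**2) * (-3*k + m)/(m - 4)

Factor: 3*k*m - 9*k + m**2 - 3*m = (3*k + m)*(m - 3);  -9*k**2*m + 27*k**2 + m**3 - 3*m**2 = (-3*k + m)*(m - 3)*(3*k + m)
Cancel the common factors (m - 3), (3*k + m), (-3*k + m).

1/(m - 4)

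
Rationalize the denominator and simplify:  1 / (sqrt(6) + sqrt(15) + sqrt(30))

Group as (sqrt(6) + sqrt(30)) + sqrt(15); multiply by (sqrt(6) + sqrt(30)) - sqrt(15), then rationalise the remaining surd.

(-20*sqrt(3) - 3*sqrt(30) + 7*sqrt(15) + 13*sqrt(6))/93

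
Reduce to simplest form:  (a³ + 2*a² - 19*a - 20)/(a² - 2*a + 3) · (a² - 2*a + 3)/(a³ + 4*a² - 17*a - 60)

(a + 1)/(a + 3)

Factor: a³ + 2*a² - 19*a - 20 = (a + 1)·(a - 4)·(a + 5);  a³ + 4*a² - 17*a - 60 = (a - 4)·(a + 5)·(a + 3)
Cancel the common factors (a² - 2*a + 3), (a + 5), (a - 4).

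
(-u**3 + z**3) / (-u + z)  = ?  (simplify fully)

u**2 + u*z + z**2

Factor as (a-b)(a**2+ab+b**2) with a=z, b=u.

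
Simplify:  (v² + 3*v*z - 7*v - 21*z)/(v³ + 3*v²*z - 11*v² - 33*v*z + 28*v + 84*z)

1/(v - 4)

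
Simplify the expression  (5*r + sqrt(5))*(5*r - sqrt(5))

Product of conjugates: (P+Q)(P-Q) = P**2 - Q**2.

25*r**2 - 5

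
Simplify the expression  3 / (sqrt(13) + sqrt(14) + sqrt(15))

Group as (sqrt(13) + sqrt(15)) + sqrt(14); multiply by (sqrt(13) + sqrt(15)) - sqrt(14), then rationalise the remaining surd.

(-3*sqrt(2730) + 18*sqrt(15) + 21*sqrt(14) + 24*sqrt(13))/292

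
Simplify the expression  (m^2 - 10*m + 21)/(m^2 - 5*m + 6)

Factor: m^2 - 10*m + 21 = (m - 3)*(m - 7);  m^2 - 5*m + 6 = (m - 2)*(m - 3)
Cancel the common factor (m - 3).

(m - 7)/(m - 2)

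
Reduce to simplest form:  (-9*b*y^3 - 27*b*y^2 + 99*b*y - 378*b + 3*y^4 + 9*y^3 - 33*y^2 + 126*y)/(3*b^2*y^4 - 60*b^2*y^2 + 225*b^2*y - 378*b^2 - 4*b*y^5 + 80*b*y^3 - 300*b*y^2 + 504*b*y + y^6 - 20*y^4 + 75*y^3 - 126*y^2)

3/(-b*y + 3*b + y^2 - 3*y)

Factor: -9*b*y^3 - 27*b*y^2 + 99*b*y - 378*b + 3*y^4 + 9*y^3 - 33*y^2 + 126*y = 3*(y + 6)*(-3*b + y)*(y^2 - 3*y + 7);  3*b^2*y^4 - 60*b^2*y^2 + 225*b^2*y - 378*b^2 - 4*b*y^5 + 80*b*y^3 - 300*b*y^2 + 504*b*y + y^6 - 20*y^4 + 75*y^3 - 126*y^2 = (y + 6)*(-3*b + y)*(y - 3)*(y^2 - 3*y + 7)*(-b + y)
Cancel the common factors (y^2 - 3*y + 7), (-3*b + y), (y + 6).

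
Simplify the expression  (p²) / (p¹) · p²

p³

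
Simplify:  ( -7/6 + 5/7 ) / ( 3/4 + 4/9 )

-114/301

Numerator: -7/6 + 5/7 = -19/42
Denominator: 3/4 + 4/9 = 43/36
Divide: (-19/42) · (36/43) = -114/301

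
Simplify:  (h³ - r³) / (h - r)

Apply the difference-of-cubes factorisation and cancel (h - r).

h² + h*r + r²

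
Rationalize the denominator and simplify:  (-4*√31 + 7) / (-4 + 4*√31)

Multiply numerator and denominator by -4*√31 - 4.
Denominator becomes -480; numerator becomes -12*√31 + 468.

(-39 + √31)/40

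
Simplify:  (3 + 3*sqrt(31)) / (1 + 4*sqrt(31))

(sqrt(31) + 41)/55

Multiply numerator and denominator by -4*sqrt(31) + 1.
Denominator becomes -495; numerator becomes -369 - 9*sqrt(31).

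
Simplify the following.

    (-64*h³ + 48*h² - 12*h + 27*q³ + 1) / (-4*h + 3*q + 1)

(3*q)^3 - (4*h - 1)^3 = (-4*h + 3*q + 1)(16*h² + 12*h*q - 8*h + 9*q² - 3*q + 1).

16*h² + 12*h*q - 8*h + 9*q² - 3*q + 1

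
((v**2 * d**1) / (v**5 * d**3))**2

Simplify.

1/(d**4*v**6)

Inside the bracket: (v**-3) * (d**-2)
Raise to the power 2: (v**-6) * (d**-4)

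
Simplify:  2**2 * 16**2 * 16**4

2**26

2**2 = 2**2; 16**2 = 2**8; 16**4 = 2**16
Combine exponents: 2**26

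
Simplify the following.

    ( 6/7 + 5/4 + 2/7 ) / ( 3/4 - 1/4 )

Numerator: 6/7 + 5/4 + 2/7 = 67/28
Denominator: 3/4 - 1/4 = 1/2
Divide: (67/28) · (2) = 67/14

67/14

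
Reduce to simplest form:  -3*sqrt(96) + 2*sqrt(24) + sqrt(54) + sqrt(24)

-3*sqrt(6)

3*sqrt(96) = 12*sqrt(6); 2*sqrt(24) = 4*sqrt(6); sqrt(54) = 3*sqrt(6); sqrt(24) = 2*sqrt(6)
Combine: (-12 + 4 + 3 + 2)·sqrt(6) = -3*sqrt(6)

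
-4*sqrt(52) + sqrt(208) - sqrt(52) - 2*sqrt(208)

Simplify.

-14*sqrt(13)

4*sqrt(52) = 8*sqrt(13); sqrt(208) = 4*sqrt(13); sqrt(52) = 2*sqrt(13); 2*sqrt(208) = 8*sqrt(13)
Combine: (-8 + 4 - 2 - 8)·sqrt(13) = -14*sqrt(13)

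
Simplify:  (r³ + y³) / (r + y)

Factor as (a+b)(a^2-ab+b^2) with a=y, b=r.

r² - r*y + y²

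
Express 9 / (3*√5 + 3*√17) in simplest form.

Multiply numerator and denominator by -3*√17 + 3*√5.
Denominator becomes -108; numerator becomes -27*√17 + 27*√5.

(-√5 + √17)/4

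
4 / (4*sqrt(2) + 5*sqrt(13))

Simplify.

Multiply numerator and denominator by -4*sqrt(2) + 5*sqrt(13).
Denominator becomes 293; numerator becomes -16*sqrt(2) + 20*sqrt(13).

(-16*sqrt(2) + 20*sqrt(13))/293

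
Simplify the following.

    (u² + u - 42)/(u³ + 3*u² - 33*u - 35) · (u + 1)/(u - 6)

1/(u - 5)

Factor: u² + u - 42 = (u + 7)·(u - 6);  u³ + 3*u² - 33*u - 35 = (u + 1)·(u - 5)·(u + 7)
Cancel the common factors (u + 1), (u + 7), (u - 6).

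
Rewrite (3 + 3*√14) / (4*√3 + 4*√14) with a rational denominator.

(-3*√42 - 3*√3 + 3*√14 + 42)/44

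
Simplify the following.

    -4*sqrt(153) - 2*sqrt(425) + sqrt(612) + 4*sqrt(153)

-4*sqrt(17)

4*sqrt(153) = 12*sqrt(17); 2*sqrt(425) = 10*sqrt(17); sqrt(612) = 6*sqrt(17); 4*sqrt(153) = 12*sqrt(17)
Combine: (-12 - 10 + 6 + 12)·sqrt(17) = -4*sqrt(17)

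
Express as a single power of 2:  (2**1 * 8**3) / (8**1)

2**1 = 2**1; 8**3 = 2**9; 8**1 = 2**3
Combine exponents: 2**7

2**7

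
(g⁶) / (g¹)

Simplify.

g⁵

Quotient: g⁵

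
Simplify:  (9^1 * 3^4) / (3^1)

3^5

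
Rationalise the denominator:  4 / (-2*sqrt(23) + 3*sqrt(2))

Multiply numerator and denominator by 3*sqrt(2) + 2*sqrt(23).
Denominator becomes -74; numerator becomes 12*sqrt(2) + 8*sqrt(23).

(-4*sqrt(23) - 6*sqrt(2))/37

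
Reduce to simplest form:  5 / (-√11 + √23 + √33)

Group as (√23 + √33) - √11; multiply by (√23 + √33) + √11, then rationalise the remaining surd.

(-225*√11 + 5*√33 + 105*√23 + 110*√69)/1011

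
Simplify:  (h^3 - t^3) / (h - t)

Apply the difference-of-cubes factorisation and cancel (h - t).

h^2 + h*t + t^2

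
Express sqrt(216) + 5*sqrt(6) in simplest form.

11*sqrt(6)

sqrt(216) = 6*sqrt(6); 5*sqrt(6) = 5*sqrt(6)
Combine: (6 + 5)·sqrt(6) = 11*sqrt(6)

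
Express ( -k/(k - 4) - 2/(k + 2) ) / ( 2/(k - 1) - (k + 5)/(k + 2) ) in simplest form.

Numerator: -k/(k - 4) - 2/(k + 2) = (-k² - 4*k + 8)/(k² - 2*k - 8)
Denominator: 2/(k - 1) - (k + 5)/(k + 2) = (-k² - 2*k + 9)/(k² + k - 2)
Divide: ((-k² - 4*k + 8)/(k² - 2*k - 8)) · ((k² + k - 2)/(-k² - 2*k + 9)) = (k³ + 3*k² - 12*k + 8)/(k³ - 2*k² - 17*k + 36)

(k³ + 3*k² - 12*k + 8)/(k³ - 2*k² - 17*k + 36)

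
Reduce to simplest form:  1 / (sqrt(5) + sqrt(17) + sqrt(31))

(-2*sqrt(2635) - 9*sqrt(31) + 19*sqrt(17) + 43*sqrt(5))/259

Group as (sqrt(5) + sqrt(17)) + sqrt(31); multiply by (sqrt(5) + sqrt(17)) - sqrt(31), then rationalise the remaining surd.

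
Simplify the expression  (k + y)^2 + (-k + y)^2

2*k^2 + 2*y^2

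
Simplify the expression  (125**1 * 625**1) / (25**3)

125**1 = 5**3; 625**1 = 5**4; 25**3 = 5**6
Combine exponents: 5**1

5**1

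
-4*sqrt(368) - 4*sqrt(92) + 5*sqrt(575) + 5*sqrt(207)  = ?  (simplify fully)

4*sqrt(368) = 16*sqrt(23); 4*sqrt(92) = 8*sqrt(23); 5*sqrt(575) = 25*sqrt(23); 5*sqrt(207) = 15*sqrt(23)
Combine: (-16 - 8 + 25 + 15)·sqrt(23) = 16*sqrt(23)

16*sqrt(23)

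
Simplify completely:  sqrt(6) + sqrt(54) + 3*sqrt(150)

19*sqrt(6)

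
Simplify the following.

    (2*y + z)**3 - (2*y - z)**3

Binomially expand both and collect terms in (2*y), z.

2*z*(12*y**2 + z**2)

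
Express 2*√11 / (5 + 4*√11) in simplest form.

(-10*√11 + 88)/151

Multiply numerator and denominator by -4*√11 + 5.
Denominator becomes -151; numerator becomes -88 + 10*√11.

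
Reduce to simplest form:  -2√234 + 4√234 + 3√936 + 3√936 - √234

2√234 = 6*√26; 4√234 = 12*√26; 3√936 = 18*√26; 3√936 = 18*√26; √234 = 3*√26
Combine: (-6 + 12 + 18 + 18 - 3)·√26 = 39*√26

39*√26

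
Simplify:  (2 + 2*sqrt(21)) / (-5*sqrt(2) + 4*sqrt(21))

Multiply numerator and denominator by 5*sqrt(2) + 4*sqrt(21).
Denominator becomes 286; numerator becomes 10*sqrt(2) + 8*sqrt(21) + 10*sqrt(42) + 168.

(5*sqrt(2) + 4*sqrt(21) + 5*sqrt(42) + 84)/143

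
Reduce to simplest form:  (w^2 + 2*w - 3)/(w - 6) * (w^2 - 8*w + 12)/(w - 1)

Factor: w^2 + 2*w - 3 = (w + 3)*(w - 1);  w^2 - 8*w + 12 = (w - 6)*(w - 2)
Cancel the common factors (w - 6), (w - 1).

w^2 + w - 6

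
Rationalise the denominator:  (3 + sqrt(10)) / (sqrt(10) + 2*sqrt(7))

Multiply numerator and denominator by -2*sqrt(7) + sqrt(10).
Denominator becomes -18; numerator becomes -2*sqrt(70) - 6*sqrt(7) + 3*sqrt(10) + 10.

(-10 - 3*sqrt(10) + 6*sqrt(7) + 2*sqrt(70))/18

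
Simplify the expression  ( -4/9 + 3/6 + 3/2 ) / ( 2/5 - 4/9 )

-35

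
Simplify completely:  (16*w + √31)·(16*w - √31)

256*w² - 31

Product of conjugates: (P+Q)(P-Q) = P^2 - Q^2.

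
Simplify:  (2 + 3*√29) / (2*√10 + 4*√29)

Multiply numerator and denominator by -2*√10 + 4*√29.
Denominator becomes 424; numerator becomes -6*√290 - 4*√10 + 8*√29 + 348.

(-3*√290 - 2*√10 + 4*√29 + 174)/212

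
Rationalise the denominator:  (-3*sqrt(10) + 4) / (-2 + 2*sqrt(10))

(-26 + sqrt(10))/18

Multiply numerator and denominator by -2*sqrt(10) - 2.
Denominator becomes -36; numerator becomes -2*sqrt(10) + 52.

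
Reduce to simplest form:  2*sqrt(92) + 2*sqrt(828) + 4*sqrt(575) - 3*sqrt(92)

2*sqrt(92) = 4*sqrt(23); 2*sqrt(828) = 12*sqrt(23); 4*sqrt(575) = 20*sqrt(23); 3*sqrt(92) = 6*sqrt(23)
Combine: (4 + 12 + 20 - 6)·sqrt(23) = 30*sqrt(23)

30*sqrt(23)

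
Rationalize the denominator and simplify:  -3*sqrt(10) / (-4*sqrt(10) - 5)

Multiply numerator and denominator by -5 + 4*sqrt(10).
Denominator becomes -135; numerator becomes -120 + 15*sqrt(10).

(-sqrt(10) + 8)/9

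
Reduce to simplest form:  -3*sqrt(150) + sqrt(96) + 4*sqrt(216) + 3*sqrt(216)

31*sqrt(6)

3*sqrt(150) = 15*sqrt(6); sqrt(96) = 4*sqrt(6); 4*sqrt(216) = 24*sqrt(6); 3*sqrt(216) = 18*sqrt(6)
Combine: (-15 + 4 + 24 + 18)·sqrt(6) = 31*sqrt(6)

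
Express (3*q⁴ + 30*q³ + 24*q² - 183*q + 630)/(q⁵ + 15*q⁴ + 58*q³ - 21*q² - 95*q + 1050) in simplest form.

3/(q + 5)

Factor: 3*q⁴ + 30*q³ + 24*q² - 183*q + 630 = 3·(q + 6)·(q² - 3*q + 5)·(q + 7);  q⁵ + 15*q⁴ + 58*q³ - 21*q² - 95*q + 1050 = (q + 7)·(q² - 3*q + 5)·(q + 6)·(q + 5)
Cancel the common factors (q² - 3*q + 5), (q + 6), (q + 7).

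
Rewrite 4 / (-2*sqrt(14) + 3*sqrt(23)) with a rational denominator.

(8*sqrt(14) + 12*sqrt(23))/151

Multiply numerator and denominator by 2*sqrt(14) + 3*sqrt(23).
Denominator becomes 151; numerator becomes 8*sqrt(14) + 12*sqrt(23).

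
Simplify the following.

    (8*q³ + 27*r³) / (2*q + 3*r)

Factor as (a+b)(a^2-ab+b^2) with a=(2*q), b=(3*r).

4*q² - 6*q*r + 9*r²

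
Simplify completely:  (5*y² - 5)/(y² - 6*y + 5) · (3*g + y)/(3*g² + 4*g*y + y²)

(5*y + 5)/(g*y - 5*g + y² - 5*y)

Factor: 5*y² - 5 = 5·(y - 1)·(y + 1);  y² - 6*y + 5 = (y - 1)·(y - 5);  3*g² + 4*g*y + y² = (g + y)·(3*g + y)
Cancel the common factors (y - 1), (3*g + y).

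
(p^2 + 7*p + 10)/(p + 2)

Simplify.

p + 5

Factor: p^2 + 7*p + 10 = (p + 2)*(p + 5)
Cancel the common factor (p + 2).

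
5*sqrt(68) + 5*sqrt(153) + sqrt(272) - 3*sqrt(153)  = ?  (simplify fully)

5*sqrt(68) = 10*sqrt(17); 5*sqrt(153) = 15*sqrt(17); sqrt(272) = 4*sqrt(17); 3*sqrt(153) = 9*sqrt(17)
Combine: (10 + 15 + 4 - 9)·sqrt(17) = 20*sqrt(17)

20*sqrt(17)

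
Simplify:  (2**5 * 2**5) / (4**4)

2**5 = 2**5; 2**5 = 2**5; 4**4 = 2**8
Combine exponents: 2**2

2**2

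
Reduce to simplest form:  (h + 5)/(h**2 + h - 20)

Factor: h**2 + h - 20 = (h + 5)*(h - 4)
Cancel the common factor (h + 5).

1/(h - 4)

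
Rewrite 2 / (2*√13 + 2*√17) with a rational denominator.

Multiply numerator and denominator by -2*√13 + 2*√17.
Denominator becomes 16; numerator becomes -4*√13 + 4*√17.

(-√13 + √17)/4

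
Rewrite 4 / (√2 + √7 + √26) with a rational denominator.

Group as (√2 + √26) + √7; multiply by (√2 + √26) - √7, then rationalise the remaining surd.

(-84*√7 - 124*√2 + 16*√91 + 68*√26)/233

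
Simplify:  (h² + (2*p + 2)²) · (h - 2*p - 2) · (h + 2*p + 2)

h⁴ - 16*p⁴ - 64*p³ - 96*p² - 64*p - 16

(h+(2*p + 2))(h-(2*p + 2)) = h² - 4*p² - 8*p - 4; continue pairing.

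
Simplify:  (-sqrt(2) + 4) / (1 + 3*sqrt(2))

Multiply numerator and denominator by -3*sqrt(2) + 1.
Denominator becomes -17; numerator becomes -13*sqrt(2) + 10.

(-10 + 13*sqrt(2))/17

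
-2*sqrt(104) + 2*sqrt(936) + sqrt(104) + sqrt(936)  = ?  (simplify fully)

16*sqrt(26)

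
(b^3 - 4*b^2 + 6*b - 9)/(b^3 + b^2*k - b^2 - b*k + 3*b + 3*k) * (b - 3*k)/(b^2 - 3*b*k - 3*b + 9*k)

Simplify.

1/(b + k)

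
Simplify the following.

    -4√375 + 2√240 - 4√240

-28*√15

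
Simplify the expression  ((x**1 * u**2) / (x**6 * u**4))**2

1/(u**4*x**10)

Inside the bracket: (x**-5) * (u**-2)
Raise to the power 2: (x**-10) * (u**-4)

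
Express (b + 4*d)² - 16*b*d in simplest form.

Expanding gives b² - 8*b*d + 16*d², a perfect square.

(b - 4*d)²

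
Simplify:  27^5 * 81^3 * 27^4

3^39

27^5 = 3^15; 81^3 = 3^12; 27^4 = 3^12
Combine exponents: 3^39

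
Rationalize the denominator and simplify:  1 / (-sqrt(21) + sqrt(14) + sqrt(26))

(-19*sqrt(21) + 9*sqrt(26) + 33*sqrt(14) + 28*sqrt(39))/1095

Group as (sqrt(14) + sqrt(26)) - sqrt(21); multiply by (sqrt(14) + sqrt(26)) + sqrt(21), then rationalise the remaining surd.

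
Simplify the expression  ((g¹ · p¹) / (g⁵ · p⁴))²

1/(g⁸*p⁶)

Inside the bracket: (g^-4) · (p^-3)
Raise to the power 2: (g^-8) · (p^-6)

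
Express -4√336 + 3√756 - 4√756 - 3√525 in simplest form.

4√336 = 16*√21; 3√756 = 18*√21; 4√756 = 24*√21; 3√525 = 15*√21
Combine: (-16 + 18 - 24 - 15)·√21 = -37*√21

-37*√21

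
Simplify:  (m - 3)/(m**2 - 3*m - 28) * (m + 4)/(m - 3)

1/(m - 7)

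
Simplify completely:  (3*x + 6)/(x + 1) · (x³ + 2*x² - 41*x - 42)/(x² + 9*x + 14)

3*x - 18

Factor: 3*x + 6 = 3·(x + 2);  x³ + 2*x² - 41*x - 42 = (x - 6)·(x + 1)·(x + 7);  x² + 9*x + 14 = (x + 7)·(x + 2)
Cancel the common factors (x + 1), (x + 7), (x + 2).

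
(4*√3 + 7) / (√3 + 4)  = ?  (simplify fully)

(9*√3 + 16)/13

Multiply numerator and denominator by -√3 + 4.
Denominator becomes 13; numerator becomes 9*√3 + 16.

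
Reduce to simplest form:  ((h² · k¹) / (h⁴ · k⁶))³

1/(h⁶*k^15)

Inside the bracket: (h^-2) · (k^-5)
Raise to the power 3: (h^-6) · (k^-15)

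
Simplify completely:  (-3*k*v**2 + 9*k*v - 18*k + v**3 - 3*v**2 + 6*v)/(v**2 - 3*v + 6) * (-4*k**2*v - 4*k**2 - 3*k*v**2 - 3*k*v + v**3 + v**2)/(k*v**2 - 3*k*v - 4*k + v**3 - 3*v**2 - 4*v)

Factor: -3*k*v**2 + 9*k*v - 18*k + v**3 - 3*v**2 + 6*v = (v**2 - 3*v + 6)*(-3*k + v);  -4*k**2*v - 4*k**2 - 3*k*v**2 - 3*k*v + v**3 + v**2 = (v + 1)*(-4*k + v)*(k + v);  k*v**2 - 3*k*v - 4*k + v**3 - 3*v**2 - 4*v = (k + v)*(v - 4)*(v + 1)
Cancel the common factors (v**2 - 3*v + 6), (v + 1), (k + v).

(12*k**2 - 7*k*v + v**2)/(v - 4)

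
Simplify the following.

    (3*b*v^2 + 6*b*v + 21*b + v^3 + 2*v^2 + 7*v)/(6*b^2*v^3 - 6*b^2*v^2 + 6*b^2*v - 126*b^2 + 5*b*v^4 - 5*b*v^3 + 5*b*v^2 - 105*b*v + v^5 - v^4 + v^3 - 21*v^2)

1/(2*b*v - 6*b + v^2 - 3*v)

Factor: 3*b*v^2 + 6*b*v + 21*b + v^3 + 2*v^2 + 7*v = (3*b + v)*(v^2 + 2*v + 7);  6*b^2*v^3 - 6*b^2*v^2 + 6*b^2*v - 126*b^2 + 5*b*v^4 - 5*b*v^3 + 5*b*v^2 - 105*b*v + v^5 - v^4 + v^3 - 21*v^2 = (2*b + v)*(v - 3)*(v^2 + 2*v + 7)*(3*b + v)
Cancel the common factors (v^2 + 2*v + 7), (3*b + v).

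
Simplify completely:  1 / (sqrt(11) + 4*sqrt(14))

(-sqrt(11) + 4*sqrt(14))/213

Multiply numerator and denominator by -4*sqrt(14) + sqrt(11).
Denominator becomes -213; numerator becomes -4*sqrt(14) + sqrt(11).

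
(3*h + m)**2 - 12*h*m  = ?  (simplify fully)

(3*h - m)**2

Expand the square and combine the 12*h*m term.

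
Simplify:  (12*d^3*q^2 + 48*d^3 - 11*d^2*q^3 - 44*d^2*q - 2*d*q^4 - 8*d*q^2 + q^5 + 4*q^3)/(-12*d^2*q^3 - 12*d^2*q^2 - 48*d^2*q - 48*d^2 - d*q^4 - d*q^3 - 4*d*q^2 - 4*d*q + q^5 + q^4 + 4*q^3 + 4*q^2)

(-d + q)/(q + 1)

Factor: 12*d^3*q^2 + 48*d^3 - 11*d^2*q^3 - 44*d^2*q - 2*d*q^4 - 8*d*q^2 + q^5 + 4*q^3 = (3*d + q)*(q^2 + 4)*(-4*d + q)*(-d + q);  -12*d^2*q^3 - 12*d^2*q^2 - 48*d^2*q - 48*d^2 - d*q^4 - d*q^3 - 4*d*q^2 - 4*d*q + q^5 + q^4 + 4*q^3 + 4*q^2 = (-4*d + q)*(q + 1)*(q^2 + 4)*(3*d + q)
Cancel the common factors (q^2 + 4), (3*d + q), (-4*d + q).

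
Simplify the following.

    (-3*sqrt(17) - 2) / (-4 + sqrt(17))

Multiply numerator and denominator by -sqrt(17) - 4.
Denominator becomes -1; numerator becomes 14*sqrt(17) + 59.

-59 - 14*sqrt(17)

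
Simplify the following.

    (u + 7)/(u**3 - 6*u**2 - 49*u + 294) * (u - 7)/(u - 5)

Factor: u**3 - 6*u**2 - 49*u + 294 = (u - 7)*(u + 7)*(u - 6)
Cancel the common factors (u - 7), (u + 7).

1/(u**2 - 11*u + 30)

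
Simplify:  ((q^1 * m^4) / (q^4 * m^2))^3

m^6/q^9

Inside the bracket: (q^-3) * m^2
Raise to the power 3: (q^-9) * m^6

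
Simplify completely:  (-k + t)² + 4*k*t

(k + t)²

After expansion: k² + 2*k*t + t² — a perfect-square trinomial.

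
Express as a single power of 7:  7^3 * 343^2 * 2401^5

7^29

7^3 = 7^3; 343^2 = 7^6; 2401^5 = 7^20
Combine exponents: 7^29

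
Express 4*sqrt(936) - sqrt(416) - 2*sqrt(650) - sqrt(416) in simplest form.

4*sqrt(936) = 24*sqrt(26); sqrt(416) = 4*sqrt(26); 2*sqrt(650) = 10*sqrt(26); sqrt(416) = 4*sqrt(26)
Combine: (24 - 4 - 10 - 4)·sqrt(26) = 6*sqrt(26)

6*sqrt(26)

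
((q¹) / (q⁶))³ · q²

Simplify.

Inside the bracket: (q^-5)
Raise to the power 3: (q^-15)
Multiply by q²: add exponents.

q^(-13)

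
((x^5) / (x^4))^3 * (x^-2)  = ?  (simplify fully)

x

Inside the bracket: x^1
Raise to the power 3: x^3
Multiply by (x^-2): add exponents.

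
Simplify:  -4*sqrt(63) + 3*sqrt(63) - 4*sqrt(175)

4*sqrt(63) = 12*sqrt(7); 3*sqrt(63) = 9*sqrt(7); 4*sqrt(175) = 20*sqrt(7)
Combine: (-12 + 9 - 20)·sqrt(7) = -23*sqrt(7)

-23*sqrt(7)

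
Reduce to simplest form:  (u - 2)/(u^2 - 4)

1/(u + 2)

Factor: u^2 - 4 = (u - 2)*(u + 2)
Cancel the common factor (u - 2).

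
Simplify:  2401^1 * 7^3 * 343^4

7^19

2401^1 = 7^4; 7^3 = 7^3; 343^4 = 7^12
Combine exponents: 7^19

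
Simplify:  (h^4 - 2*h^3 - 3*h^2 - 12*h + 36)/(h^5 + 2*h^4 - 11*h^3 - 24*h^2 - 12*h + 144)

Factor: h^4 - 2*h^3 - 3*h^2 - 12*h + 36 = (h - 2)*(h^2 + 3*h + 6)*(h - 3);  h^5 + 2*h^4 - 11*h^3 - 24*h^2 - 12*h + 144 = (h - 2)*(h - 3)*(h^2 + 3*h + 6)*(h + 4)
Cancel the common factors (h^2 + 3*h + 6), (h - 3), (h - 2).

1/(h + 4)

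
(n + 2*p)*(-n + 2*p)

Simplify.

(2*p)^2 - (n)^2 = -n^2 + 4*p^2.

-n^2 + 4*p^2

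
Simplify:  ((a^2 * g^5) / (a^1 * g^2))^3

a^3*g^9

Inside the bracket: a^1 * g^3
Raise to the power 3: a^3 * g^9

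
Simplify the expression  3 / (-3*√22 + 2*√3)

Multiply numerator and denominator by 2*√3 + 3*√22.
Denominator becomes -186; numerator becomes 6*√3 + 9*√22.

(-3*√22 - 2*√3)/62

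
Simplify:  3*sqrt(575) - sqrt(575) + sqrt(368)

3*sqrt(575) = 15*sqrt(23); sqrt(575) = 5*sqrt(23); sqrt(368) = 4*sqrt(23)
Combine: (15 - 5 + 4)·sqrt(23) = 14*sqrt(23)

14*sqrt(23)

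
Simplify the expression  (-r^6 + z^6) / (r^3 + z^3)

-r^6 + z^6 factors as (-r + z)*(r + z)*(r^2 - r*z + z^2)*(r^2 + r*z + z^2).

-r^3 + z^3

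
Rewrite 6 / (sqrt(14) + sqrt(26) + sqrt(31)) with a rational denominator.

(-24*sqrt(2821) + 54*sqrt(31) + 114*sqrt(26) + 258*sqrt(14))/1375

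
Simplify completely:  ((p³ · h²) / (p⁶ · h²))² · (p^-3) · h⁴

h⁴/p⁹

Inside the bracket: (p^-3)
Raise to the power 2: (p^-6)
Multiply by (p^-3) · h⁴: add exponents.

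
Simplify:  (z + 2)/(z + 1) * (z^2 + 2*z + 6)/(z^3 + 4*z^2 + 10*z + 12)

Factor: z^3 + 4*z^2 + 10*z + 12 = (z + 2)*(z^2 + 2*z + 6)
Cancel the common factors (z^2 + 2*z + 6), (z + 2).

1/(z + 1)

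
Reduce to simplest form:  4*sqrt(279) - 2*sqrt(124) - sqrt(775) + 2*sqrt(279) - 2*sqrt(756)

-12*sqrt(21) + 9*sqrt(31)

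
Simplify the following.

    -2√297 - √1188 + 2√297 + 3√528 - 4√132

-2*√33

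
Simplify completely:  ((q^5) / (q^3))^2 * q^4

Inside the bracket: q^2
Raise to the power 2: q^4
Multiply by q^4: add exponents.

q^8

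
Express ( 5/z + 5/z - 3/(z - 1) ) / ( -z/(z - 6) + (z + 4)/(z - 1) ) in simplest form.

Numerator: 5/z + 5/z - 3/(z - 1) = (7*z - 10)/(z^2 - z)
Denominator: -z/(z - 6) + (z + 4)/(z - 1) = (-z - 24)/(z^2 - 7*z + 6)
Divide: ((7*z - 10)/(z^2 - z)) · ((z^2 - 7*z + 6)/(-z - 24)) = (-7*z^2 + 52*z - 60)/(z^2 + 24*z)

(-7*z^2 + 52*z - 60)/(z^2 + 24*z)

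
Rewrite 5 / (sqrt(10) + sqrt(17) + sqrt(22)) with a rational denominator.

(-4*sqrt(935) + 5*sqrt(22) + 15*sqrt(17) + 29*sqrt(10))/131

Group as (sqrt(10) + sqrt(22)) + sqrt(17); multiply by (sqrt(10) + sqrt(22)) - sqrt(17), then rationalise the remaining surd.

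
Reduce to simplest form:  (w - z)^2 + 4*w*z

(w + z)^2

Expand the square and combine the 4*w*z term.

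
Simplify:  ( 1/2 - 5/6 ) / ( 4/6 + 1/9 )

Numerator: 1/2 - 5/6 = -1/3
Denominator: 4/6 + 1/9 = 7/9
Divide: (-1/3) · (9/7) = -3/7

-3/7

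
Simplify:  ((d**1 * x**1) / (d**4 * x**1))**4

Inside the bracket: (d**-3)
Raise to the power 4: (d**-12)

d**(-12)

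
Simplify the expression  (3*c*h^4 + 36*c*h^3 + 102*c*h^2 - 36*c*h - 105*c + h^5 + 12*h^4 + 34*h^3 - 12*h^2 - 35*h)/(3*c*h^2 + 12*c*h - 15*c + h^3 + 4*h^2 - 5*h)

h^2 + 8*h + 7

Factor: 3*c*h^4 + 36*c*h^3 + 102*c*h^2 - 36*c*h - 105*c + h^5 + 12*h^4 + 34*h^3 - 12*h^2 - 35*h = (h + 5)*(h - 1)*(3*c + h)*(h + 7)*(h + 1);  3*c*h^2 + 12*c*h - 15*c + h^3 + 4*h^2 - 5*h = (h - 1)*(h + 5)*(3*c + h)
Cancel the common factors (3*c + h), (h + 5), (h - 1).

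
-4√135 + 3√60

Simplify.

-6*√15

4√135 = 12*√15; 3√60 = 6*√15
Combine: (-12 + 6)·√15 = -6*√15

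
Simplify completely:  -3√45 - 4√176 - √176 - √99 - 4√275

-43*√11 - 9*√5

3√45 = 9*√5; 4√176 = 16*√11; √176 = 4*√11; √99 = 3*√11; 4√275 = 20*√11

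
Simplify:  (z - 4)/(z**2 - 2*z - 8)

Factor: z**2 - 2*z - 8 = (z + 2)*(z - 4)
Cancel the common factor (z - 4).

1/(z + 2)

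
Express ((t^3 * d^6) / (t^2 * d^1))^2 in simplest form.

Inside the bracket: t^1 * d^5
Raise to the power 2: t^2 * d^10

d^10*t^2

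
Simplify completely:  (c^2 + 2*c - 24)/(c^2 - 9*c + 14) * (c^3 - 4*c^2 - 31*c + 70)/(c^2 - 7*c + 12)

(c^2 + 11*c + 30)/(c - 3)

Factor: c^2 + 2*c - 24 = (c - 4)*(c + 6);  c^2 - 9*c + 14 = (c - 2)*(c - 7);  c^3 - 4*c^2 - 31*c + 70 = (c + 5)*(c - 2)*(c - 7);  c^2 - 7*c + 12 = (c - 3)*(c - 4)
Cancel the common factors (c - 4), (c - 2), (c - 7).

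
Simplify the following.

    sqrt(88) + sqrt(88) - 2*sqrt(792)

sqrt(88) = 2*sqrt(22); sqrt(88) = 2*sqrt(22); 2*sqrt(792) = 12*sqrt(22)
Combine: (2 + 2 - 12)·sqrt(22) = -8*sqrt(22)

-8*sqrt(22)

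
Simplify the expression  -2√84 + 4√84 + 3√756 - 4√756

-2*√21

2√84 = 4*√21; 4√84 = 8*√21; 3√756 = 18*√21; 4√756 = 24*√21
Combine: (-4 + 8 + 18 - 24)·√21 = -2*√21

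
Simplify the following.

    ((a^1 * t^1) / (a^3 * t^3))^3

1/(a^6*t^6)

Inside the bracket: (a^-2) * (t^-2)
Raise to the power 3: (a^-6) * (t^-6)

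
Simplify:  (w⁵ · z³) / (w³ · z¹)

Quotient: w² · z²

w²*z²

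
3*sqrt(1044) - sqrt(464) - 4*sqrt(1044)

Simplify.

3*sqrt(1044) = 18*sqrt(29); sqrt(464) = 4*sqrt(29); 4*sqrt(1044) = 24*sqrt(29)
Combine: (18 - 4 - 24)·sqrt(29) = -10*sqrt(29)

-10*sqrt(29)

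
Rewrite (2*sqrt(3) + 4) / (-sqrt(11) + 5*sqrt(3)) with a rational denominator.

Multiply numerator and denominator by sqrt(11) + 5*sqrt(3).
Denominator becomes 64; numerator becomes 2*sqrt(33) + 4*sqrt(11) + 30 + 20*sqrt(3).

(sqrt(33) + 2*sqrt(11) + 15 + 10*sqrt(3))/32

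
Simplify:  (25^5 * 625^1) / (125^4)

25^5 = 5^10; 625^1 = 5^4; 125^4 = 5^12
Combine exponents: 5^2

5^2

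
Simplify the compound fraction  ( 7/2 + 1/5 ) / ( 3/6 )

37/5

Numerator: 7/2 + 1/5 = 37/10
Denominator: 3/6 = 1/2
Divide: (37/10) · (2) = 37/5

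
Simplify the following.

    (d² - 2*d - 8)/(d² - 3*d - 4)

Factor: d² - 2*d - 8 = (d - 4)·(d + 2);  d² - 3*d - 4 = (d - 4)·(d + 1)
Cancel the common factor (d - 4).

(d + 2)/(d + 1)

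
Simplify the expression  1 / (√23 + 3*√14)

(-√23 + 3*√14)/103

Multiply numerator and denominator by -√23 + 3*√14.
Denominator becomes 103; numerator becomes -√23 + 3*√14.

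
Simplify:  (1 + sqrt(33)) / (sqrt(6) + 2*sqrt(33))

Multiply numerator and denominator by -sqrt(6) + 2*sqrt(33).
Denominator becomes 126; numerator becomes -3*sqrt(22) - sqrt(6) + 2*sqrt(33) + 66.

(-3*sqrt(22) - sqrt(6) + 2*sqrt(33) + 66)/126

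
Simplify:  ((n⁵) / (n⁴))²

Inside the bracket: n¹
Raise to the power 2: n²

n²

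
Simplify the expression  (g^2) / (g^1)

Quotient: g^1

g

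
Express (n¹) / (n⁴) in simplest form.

Quotient: (n^-3)

n^(-3)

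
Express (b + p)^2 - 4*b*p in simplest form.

After expansion: b^2 - 2*b*p + p^2 — a perfect-square trinomial.

(b - p)^2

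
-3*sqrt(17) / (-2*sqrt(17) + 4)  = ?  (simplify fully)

(6*sqrt(17) + 51)/26

Multiply numerator and denominator by 4 + 2*sqrt(17).
Denominator becomes -52; numerator becomes -102 - 12*sqrt(17).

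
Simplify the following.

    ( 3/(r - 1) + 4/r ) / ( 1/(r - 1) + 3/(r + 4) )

Numerator: 3/(r - 1) + 4/r = (7*r - 4)/(r^2 - r)
Denominator: 1/(r - 1) + 3/(r + 4) = (4*r + 1)/(r^2 + 3*r - 4)
Divide: ((7*r - 4)/(r^2 - r)) · ((r^2 + 3*r - 4)/(4*r + 1)) = (7*r^2 + 24*r - 16)/(4*r^2 + r)

(7*r^2 + 24*r - 16)/(4*r^2 + r)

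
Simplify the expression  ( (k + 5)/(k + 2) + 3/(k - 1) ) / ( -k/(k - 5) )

Numerator: (k + 5)/(k + 2) + 3/(k - 1) = (k² + 7*k + 1)/(k² + k - 2)
Denominator: -k/(k - 5) = -k/(k - 5)
Divide: ((k² + 7*k + 1)/(k² + k - 2)) · (-(k - 5)/k) = (-k³ - 2*k² + 34*k + 5)/(k³ + k² - 2*k)

(-k³ - 2*k² + 34*k + 5)/(k³ + k² - 2*k)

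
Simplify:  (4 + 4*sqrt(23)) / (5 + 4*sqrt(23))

(-4*sqrt(23) + 348)/343

Multiply numerator and denominator by -4*sqrt(23) + 5.
Denominator becomes -343; numerator becomes -348 + 4*sqrt(23).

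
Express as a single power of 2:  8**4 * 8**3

8**4 = 2**12; 8**3 = 2**9
Combine exponents: 2**21

2**21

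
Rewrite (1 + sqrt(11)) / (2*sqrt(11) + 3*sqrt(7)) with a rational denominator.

(-22 - 2*sqrt(11) + 3*sqrt(7) + 3*sqrt(77))/19

Multiply numerator and denominator by -3*sqrt(7) + 2*sqrt(11).
Denominator becomes -19; numerator becomes -3*sqrt(77) - 3*sqrt(7) + 2*sqrt(11) + 22.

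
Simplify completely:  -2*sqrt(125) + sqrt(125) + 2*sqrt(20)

2*sqrt(125) = 10*sqrt(5); sqrt(125) = 5*sqrt(5); 2*sqrt(20) = 4*sqrt(5)
Combine: (-10 + 5 + 4)·sqrt(5) = -sqrt(5)

-sqrt(5)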